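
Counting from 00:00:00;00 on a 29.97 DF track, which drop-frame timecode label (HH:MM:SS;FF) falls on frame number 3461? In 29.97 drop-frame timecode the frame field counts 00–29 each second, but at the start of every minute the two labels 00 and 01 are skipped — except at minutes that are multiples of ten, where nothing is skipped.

00:01:55;13

Ten DF minutes hold 17982 frames, so frame 3461 lies in block 0 (frames 0–17981) with 3461 frames into that block.
The block's first minute is 1800 frames and the rest 1798 each; 3461 frames reaches minute 1, so 0 × 18 + 1 × 2 = 2 labels have been skipped so far.
Adding those back, label number 3461 + 2 = 3463 at 30 labels/s is 115 s + 13 f = 0 h 1 min 55 s frame 13, i.e. 00:01:55;13.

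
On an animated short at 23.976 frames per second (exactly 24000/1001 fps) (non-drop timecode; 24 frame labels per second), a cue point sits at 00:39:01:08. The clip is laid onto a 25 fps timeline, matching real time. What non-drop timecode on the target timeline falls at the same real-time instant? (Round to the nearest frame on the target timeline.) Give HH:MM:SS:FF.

Source frame index: (0×3600 + 39×60 + 1) × 24 + 8 = 56192.
Real time: 56192 / (24000/1001) = 878878/375 s.
Target frame: (878878/375) × (25) = 878878/15 ≈ 58591.867 → 58592.
At 25 labels/s: frame 58592 → 00:39:03:17.

00:39:03:17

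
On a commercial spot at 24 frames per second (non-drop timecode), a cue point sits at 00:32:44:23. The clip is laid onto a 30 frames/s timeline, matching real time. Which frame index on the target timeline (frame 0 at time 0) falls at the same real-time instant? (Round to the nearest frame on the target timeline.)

Source frame index: (0×3600 + 32×60 + 44) × 24 + 23 = 47159.
Real time: 47159 / (24) = 47159/24 s.
Target frame: (47159/24) × (30) = 235795/4 ≈ 58948.750 → 58949.

frame 58949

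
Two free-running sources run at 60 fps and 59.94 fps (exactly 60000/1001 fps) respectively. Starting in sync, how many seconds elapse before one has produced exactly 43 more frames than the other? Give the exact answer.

The gap grows by |60000/1001 − 60| = 60/1001 frames per second.
Time for a 43-frame gap: 43 ÷ (60/1001) = 43043/60 s.

43043/60 seconds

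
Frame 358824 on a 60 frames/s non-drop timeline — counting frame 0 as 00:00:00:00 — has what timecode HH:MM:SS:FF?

358824 ÷ 60 = 5980 full seconds, remainder 24 frames.
5980 s = 1 h 39 min 40 s.
Timecode: 01:39:40:24.

01:39:40:24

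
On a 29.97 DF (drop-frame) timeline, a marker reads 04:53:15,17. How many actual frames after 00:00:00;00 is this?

Complete 10-minute blocks: 29, each 17982 frames → 521478.
Remaining 3 whole minutes in the current block: 1800 + 2 × 1798 = 5396 frames.
Within the current minute: 15 × 30 + 17 − 2 = 465 (labels ;00/;01 skipped at this minute). Total = 521478 + 5396 + 465 = 527339.

527339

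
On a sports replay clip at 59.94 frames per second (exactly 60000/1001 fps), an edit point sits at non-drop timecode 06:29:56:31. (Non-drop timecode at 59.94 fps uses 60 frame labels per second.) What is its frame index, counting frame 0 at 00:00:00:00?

1403791

Total seconds to the label: (6 × 3600 + 29 × 60 + 56) = 23396.
Frame index = 23396 × 60 + 31 = 1403791.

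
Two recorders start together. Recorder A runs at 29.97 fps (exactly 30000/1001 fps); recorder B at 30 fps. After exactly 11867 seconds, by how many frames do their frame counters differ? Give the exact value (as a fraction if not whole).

A emits 30000/1001 × 11867 = 356010000/1001 frames; B emits 30 × 11867 = 356010.
Difference = 356010/1001 frames (≈ 355.6543); B is ahead of A.

356010/1001 frames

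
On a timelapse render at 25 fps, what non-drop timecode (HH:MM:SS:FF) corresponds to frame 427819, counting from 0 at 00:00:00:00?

427819 ÷ 25 = 17112 full seconds, remainder 19 frames.
17112 s = 4 h 45 min 12 s.
Timecode: 04:45:12:19.

04:45:12:19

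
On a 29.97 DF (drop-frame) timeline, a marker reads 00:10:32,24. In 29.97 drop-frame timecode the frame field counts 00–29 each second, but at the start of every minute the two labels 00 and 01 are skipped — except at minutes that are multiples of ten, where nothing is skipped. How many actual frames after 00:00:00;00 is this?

Complete 10-minute blocks: 1, each 17982 frames → 17982.
Remaining 0 whole minutes in the current block: 0 frames.
Within the current minute: 32 × 30 + 24 = 984. Total = 17982 + 0 + 984 = 18966.

18966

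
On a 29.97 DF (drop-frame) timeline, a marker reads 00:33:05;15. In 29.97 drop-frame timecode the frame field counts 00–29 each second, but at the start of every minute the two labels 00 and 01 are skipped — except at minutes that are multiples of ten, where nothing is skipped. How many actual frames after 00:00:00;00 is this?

Complete 10-minute blocks: 3, each 17982 frames → 53946.
Remaining 3 whole minutes in the current block: 1800 + 2 × 1798 = 5396 frames.
Within the current minute: 5 × 30 + 15 − 2 = 163 (labels ;00/;01 skipped at this minute). Total = 53946 + 5396 + 163 = 59505.

59505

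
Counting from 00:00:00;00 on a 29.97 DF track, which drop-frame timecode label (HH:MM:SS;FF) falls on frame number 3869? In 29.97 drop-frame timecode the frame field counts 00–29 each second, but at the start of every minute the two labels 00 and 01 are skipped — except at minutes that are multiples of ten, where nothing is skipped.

00:02:09;03

Each 10-minute DF block holds 10 × 60 × 30 − 9 × 2 = 17982 frames. 3869 ÷ 17982 → 0 full blocks, remainder 3869.
Within the partial block the first minute is 1800 frames and each further minute 1798, so 2 further minute boundaries passed. Total skipped labels = 18 × 0 + 2 × 2 = 4.
Non-drop label index = 3869 + 4 = 3873; at 30 labels/s that is 00:02:09:03, i.e. DF 00:02:09;03.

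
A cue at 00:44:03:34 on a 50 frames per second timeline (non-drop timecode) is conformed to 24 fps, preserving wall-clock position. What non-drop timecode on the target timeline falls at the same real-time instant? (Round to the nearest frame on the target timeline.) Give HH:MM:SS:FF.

00:44:03:16

Source frame index: (0×3600 + 44×60 + 3) × 50 + 34 = 132184.
Real time: 132184 / (50) = 66092/25 s.
Target frame: (66092/25) × (24) = 1586208/25 ≈ 63448.320 → 63448.
At 24 labels/s: frame 63448 → 00:44:03:16.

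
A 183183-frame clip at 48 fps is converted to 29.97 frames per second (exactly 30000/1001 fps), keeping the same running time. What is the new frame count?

Target frames = source frames × (target rate / source rate) = 183183 × (30000/1001)/(48) = 183183 × 625/1001 = 114375.

114375 frames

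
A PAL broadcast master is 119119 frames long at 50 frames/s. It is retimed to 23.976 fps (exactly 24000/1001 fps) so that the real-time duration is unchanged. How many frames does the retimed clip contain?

57120 frames

Target frames = source frames × (target rate / source rate) = 119119 × (24000/1001)/(50) = 119119 × 480/1001 = 57120.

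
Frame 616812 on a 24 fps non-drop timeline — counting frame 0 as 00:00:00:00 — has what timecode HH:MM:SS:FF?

07:08:20:12

616812 ÷ 24 = 25700 full seconds, remainder 12 frames.
25700 s = 7 h 8 min 20 s.
Timecode: 07:08:20:12.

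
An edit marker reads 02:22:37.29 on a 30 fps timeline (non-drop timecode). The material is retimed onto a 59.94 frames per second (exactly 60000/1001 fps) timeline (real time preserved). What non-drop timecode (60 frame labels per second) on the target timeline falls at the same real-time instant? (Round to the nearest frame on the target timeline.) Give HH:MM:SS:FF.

Source frame index: (2×3600 + 22×60 + 37) × 30 + 29 = 256739.
Real time: 256739 / (30) = 256739/30 s.
Target frame: (256739/30) × (60000/1001) = 73354000/143 ≈ 512965.035 → 512965.
At 60 labels/s: frame 512965 → 02:22:29:25.

02:22:29:25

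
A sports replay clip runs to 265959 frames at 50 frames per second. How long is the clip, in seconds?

Running time = 265959 / (50) = 5319.18 s.

5319.18 seconds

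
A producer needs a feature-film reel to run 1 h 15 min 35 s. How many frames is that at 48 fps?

217680 frames

1 h 15 min 35 s = 4535 s.
Frames = 4535 × 48 = 217680.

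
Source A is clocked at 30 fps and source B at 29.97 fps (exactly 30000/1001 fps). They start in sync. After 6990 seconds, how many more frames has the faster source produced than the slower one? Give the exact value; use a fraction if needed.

209700/1001 frames

A emits 30 × 6990 = 209700 frames; B emits 30000/1001 × 6990 = 209700000/1001.
Difference = 209700/1001 frames (≈ 209.4905); B is behind A.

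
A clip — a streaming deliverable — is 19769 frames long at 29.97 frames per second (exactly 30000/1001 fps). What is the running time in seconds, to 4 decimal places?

659.6256 seconds

Running time = 19769 × 1001/30000 = 19788769/30000 s ≈ 659.6256 s.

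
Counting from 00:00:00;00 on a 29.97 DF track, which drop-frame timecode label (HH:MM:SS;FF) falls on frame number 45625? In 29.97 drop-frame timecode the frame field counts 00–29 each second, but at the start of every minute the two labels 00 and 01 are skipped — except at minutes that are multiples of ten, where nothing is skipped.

00:25:22;11

Ten DF minutes hold 17982 frames, so frame 45625 lies in block 2 (frames 35964–53945) with 9661 frames into that block.
The block's first minute is 1800 frames and the rest 1798 each; 9661 frames reaches minute 5, so 2 × 18 + 5 × 2 = 46 labels have been skipped so far.
Adding those back, label number 45625 + 46 = 45671 at 30 labels/s is 1522 s + 11 f = 0 h 25 min 22 s frame 11, i.e. 00:25:22;11.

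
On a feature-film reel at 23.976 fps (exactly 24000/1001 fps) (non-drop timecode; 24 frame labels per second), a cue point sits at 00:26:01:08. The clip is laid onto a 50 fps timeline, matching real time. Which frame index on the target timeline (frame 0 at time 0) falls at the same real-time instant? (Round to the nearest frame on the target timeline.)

Source frame index: (0×3600 + 26×60 + 1) × 24 + 8 = 37472.
Real time: 37472 / (24000/1001) = 1172171/750 s.
Target frame: (1172171/750) × (50) = 1172171/15 ≈ 78144.733 → 78145.

frame 78145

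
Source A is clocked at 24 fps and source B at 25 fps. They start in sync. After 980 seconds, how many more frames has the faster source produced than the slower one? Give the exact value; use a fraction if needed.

980 frames

A emits 24 × 980 = 23520 frames; B emits 25 × 980 = 24500.
Difference = 980 frames; B is ahead of A.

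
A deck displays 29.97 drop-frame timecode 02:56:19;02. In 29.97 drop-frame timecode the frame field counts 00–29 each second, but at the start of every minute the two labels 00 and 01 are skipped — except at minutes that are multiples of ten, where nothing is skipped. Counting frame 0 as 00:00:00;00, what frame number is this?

Complete 10-minute blocks: 17, each 17982 frames → 305694.
Remaining 6 whole minutes in the current block: 1800 + 5 × 1798 = 10790 frames.
Within the current minute: 19 × 30 + 2 − 2 = 570 (labels ;00/;01 skipped at this minute). Total = 305694 + 10790 + 570 = 317054.

317054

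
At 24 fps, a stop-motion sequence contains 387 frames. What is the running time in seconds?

16.125 seconds

Running time = 387 / (24) = 16.125 s.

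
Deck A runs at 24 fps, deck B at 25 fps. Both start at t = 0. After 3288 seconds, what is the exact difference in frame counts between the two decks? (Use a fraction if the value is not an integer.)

A emits 24 × 3288 = 78912 frames; B emits 25 × 3288 = 82200.
Difference = 3288 frames; B is ahead of A.

3288 frames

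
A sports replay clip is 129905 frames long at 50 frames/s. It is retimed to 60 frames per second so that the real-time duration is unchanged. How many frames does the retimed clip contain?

155886 frames

Target frames = source frames × (target rate / source rate) = 129905 × (60)/(50) = 129905 × 6/5 = 155886.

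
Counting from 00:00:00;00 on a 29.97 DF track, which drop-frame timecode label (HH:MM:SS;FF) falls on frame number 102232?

Each 10-minute DF block holds 10 × 60 × 30 − 9 × 2 = 17982 frames. 102232 ÷ 17982 → 5 full blocks, remainder 12322.
Within the partial block the first minute is 1800 frames and each further minute 1798, so 6 further minute boundaries passed. Total skipped labels = 18 × 5 + 2 × 6 = 102.
Non-drop label index = 102232 + 102 = 102334; at 30 labels/s that is 00:56:51:04, i.e. DF 00:56:51;04.

00:56:51;04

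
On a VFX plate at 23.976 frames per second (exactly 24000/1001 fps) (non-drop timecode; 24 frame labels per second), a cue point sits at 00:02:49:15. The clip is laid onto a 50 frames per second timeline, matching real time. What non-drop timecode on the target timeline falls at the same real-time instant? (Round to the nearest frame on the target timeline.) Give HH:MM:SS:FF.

00:02:49:40

Source frame index: (0×3600 + 2×60 + 49) × 24 + 15 = 4071.
Real time: 4071 / (24000/1001) = 1358357/8000 s.
Target frame: (1358357/8000) × (50) = 1358357/160 ≈ 8489.731 → 8490.
At 50 labels/s: frame 8490 → 00:02:49:40.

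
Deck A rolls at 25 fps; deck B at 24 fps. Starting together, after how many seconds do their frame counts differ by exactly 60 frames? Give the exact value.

The gap grows by |24 − 25| = 1 frame per second.
Time for a 60-frame gap: 60 ÷ (1) = 60 s.

60 seconds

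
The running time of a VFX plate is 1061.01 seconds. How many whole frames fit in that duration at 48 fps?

50928 frames

Frames = 1061.01 × 48 = 1273212/25 ≈ 50928.4800.
Complete frames: 50928.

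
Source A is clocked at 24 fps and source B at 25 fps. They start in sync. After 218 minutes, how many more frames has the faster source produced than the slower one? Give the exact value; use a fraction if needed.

13080 frames

218 min = 13080 s.
A emits 24 × 13080 = 313920 frames; B emits 25 × 13080 = 327000.
Difference = 13080 frames; B is ahead of A.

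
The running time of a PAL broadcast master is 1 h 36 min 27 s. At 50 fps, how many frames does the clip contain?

289350 frames

1 h 36 min 27 s = 5787 s.
Frames = 5787 × 50 = 289350.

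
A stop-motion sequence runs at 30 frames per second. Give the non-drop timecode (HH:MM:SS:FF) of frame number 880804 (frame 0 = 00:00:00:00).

08:09:20:04

880804 ÷ 30 = 29360 full seconds, remainder 4 frames.
29360 s = 8 h 9 min 20 s.
Timecode: 08:09:20:04.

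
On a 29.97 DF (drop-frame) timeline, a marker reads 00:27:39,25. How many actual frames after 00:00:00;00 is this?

49745

As if non-drop at 30 labels/s: (0 × 3600 + 27 × 60 + 39) × 30 + 25 = 49795.
Minute boundaries passed: 27; those not divisible by 10: 27 − 2 = 25; dropped labels = 2 × 25 = 50.
Actual frame index = 49795 − 50 = 49745.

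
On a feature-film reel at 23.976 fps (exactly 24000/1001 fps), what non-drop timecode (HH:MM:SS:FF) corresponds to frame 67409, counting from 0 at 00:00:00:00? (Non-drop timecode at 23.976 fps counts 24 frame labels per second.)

00:46:48:17

67409 ÷ 24 = 2808 full seconds, remainder 17 frames.
2808 s = 0 h 46 min 48 s.
Timecode: 00:46:48:17.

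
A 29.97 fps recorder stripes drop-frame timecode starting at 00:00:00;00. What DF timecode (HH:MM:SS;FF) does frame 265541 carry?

Ten DF minutes hold 17982 frames, so frame 265541 lies in block 14 (frames 251748–269729) with 13793 frames into that block.
The block's first minute is 1800 frames and the rest 1798 each; 13793 frames reaches minute 7, so 14 × 18 + 7 × 2 = 266 labels have been skipped so far.
Adding those back, label number 265541 + 266 = 265807 at 30 labels/s is 8860 s + 7 f = 2 h 27 min 40 s frame 7, i.e. 02:27:40;07.

02:27:40;07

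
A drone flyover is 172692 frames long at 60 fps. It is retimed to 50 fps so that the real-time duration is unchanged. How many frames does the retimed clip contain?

Target frames = source frames × (target rate / source rate) = 172692 × (50)/(60) = 172692 × 5/6 = 143910.

143910 frames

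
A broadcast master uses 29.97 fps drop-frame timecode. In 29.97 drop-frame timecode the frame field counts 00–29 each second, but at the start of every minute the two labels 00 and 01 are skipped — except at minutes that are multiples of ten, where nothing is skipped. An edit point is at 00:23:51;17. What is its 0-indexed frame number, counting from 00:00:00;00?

As if non-drop at 30 labels/s: (0 × 3600 + 23 × 60 + 51) × 30 + 17 = 42947.
Minute boundaries passed: 23; those not divisible by 10: 23 − 2 = 21; dropped labels = 2 × 21 = 42.
Actual frame index = 42947 − 42 = 42905.

42905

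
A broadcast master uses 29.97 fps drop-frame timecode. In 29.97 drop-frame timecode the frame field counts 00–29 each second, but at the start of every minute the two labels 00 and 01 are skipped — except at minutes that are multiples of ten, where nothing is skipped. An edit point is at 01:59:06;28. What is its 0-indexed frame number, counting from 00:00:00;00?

214192

As if non-drop at 30 labels/s: (1 × 3600 + 59 × 60 + 6) × 30 + 28 = 214408.
Minute boundaries passed: 119; those not divisible by 10: 119 − 11 = 108; dropped labels = 2 × 108 = 216.
Actual frame index = 214408 − 216 = 214192.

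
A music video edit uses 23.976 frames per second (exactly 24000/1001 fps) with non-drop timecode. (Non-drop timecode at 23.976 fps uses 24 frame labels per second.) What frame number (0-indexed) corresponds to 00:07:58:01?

Total seconds to the label: (0 × 3600 + 7 × 60 + 58) = 478.
Frame index = 478 × 24 + 1 = 11473.

11473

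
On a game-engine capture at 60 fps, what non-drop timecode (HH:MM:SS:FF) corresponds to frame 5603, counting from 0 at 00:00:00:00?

00:01:33:23

5603 ÷ 60 = 93 full seconds, remainder 23 frames.
93 s = 0 h 1 min 33 s.
Timecode: 00:01:33:23.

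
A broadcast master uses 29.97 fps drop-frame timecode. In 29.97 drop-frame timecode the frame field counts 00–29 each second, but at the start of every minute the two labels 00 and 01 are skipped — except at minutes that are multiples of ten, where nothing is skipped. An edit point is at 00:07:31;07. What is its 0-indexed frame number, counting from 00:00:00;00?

As if non-drop at 30 labels/s: (0 × 3600 + 7 × 60 + 31) × 30 + 7 = 13537.
Minute boundaries passed: 7; those not divisible by 10: 7 − 0 = 7; dropped labels = 2 × 7 = 14.
Actual frame index = 13537 − 14 = 13523.

13523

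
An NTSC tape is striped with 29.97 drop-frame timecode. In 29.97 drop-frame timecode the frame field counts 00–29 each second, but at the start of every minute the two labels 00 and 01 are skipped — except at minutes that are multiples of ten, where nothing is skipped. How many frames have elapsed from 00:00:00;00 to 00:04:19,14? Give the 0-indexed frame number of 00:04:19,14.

Complete 10-minute blocks: 0, each 17982 frames → 0.
Remaining 4 whole minutes in the current block: 1800 + 3 × 1798 = 7194 frames.
Within the current minute: 19 × 30 + 14 − 2 = 582 (labels ;00/;01 skipped at this minute). Total = 0 + 7194 + 582 = 7776.

7776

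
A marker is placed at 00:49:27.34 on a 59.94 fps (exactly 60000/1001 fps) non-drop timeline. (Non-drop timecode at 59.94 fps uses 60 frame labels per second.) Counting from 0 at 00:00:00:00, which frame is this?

Total seconds to the label: (0 × 3600 + 49 × 60 + 27) = 2967.
Frame index = 2967 × 60 + 34 = 178054.

178054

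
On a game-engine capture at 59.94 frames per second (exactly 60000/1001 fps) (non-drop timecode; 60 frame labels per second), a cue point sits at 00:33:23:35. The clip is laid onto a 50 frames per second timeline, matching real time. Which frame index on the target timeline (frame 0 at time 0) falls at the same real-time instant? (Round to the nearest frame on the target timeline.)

frame 100279

Source frame index: (0×3600 + 33×60 + 23) × 60 + 35 = 120215.
Real time: 120215 / (60000/1001) = 24067043/12000 s.
Target frame: (24067043/12000) × (50) = 24067043/240 ≈ 100279.346 → 100279.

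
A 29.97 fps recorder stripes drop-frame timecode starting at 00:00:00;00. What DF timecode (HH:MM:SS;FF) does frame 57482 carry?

Ten DF minutes hold 17982 frames, so frame 57482 lies in block 3 (frames 53946–71927) with 3536 frames into that block.
The block's first minute is 1800 frames and the rest 1798 each; 3536 frames reaches minute 1, so 3 × 18 + 1 × 2 = 56 labels have been skipped so far.
Adding those back, label number 57482 + 56 = 57538 at 30 labels/s is 1917 s + 28 f = 0 h 31 min 57 s frame 28, i.e. 00:31:57;28.

00:31:57;28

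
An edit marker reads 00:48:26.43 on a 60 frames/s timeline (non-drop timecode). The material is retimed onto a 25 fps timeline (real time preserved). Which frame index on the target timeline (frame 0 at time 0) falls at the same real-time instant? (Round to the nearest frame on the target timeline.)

Source frame index: (0×3600 + 48×60 + 26) × 60 + 43 = 174403.
Real time: 174403 / (60) = 174403/60 s.
Target frame: (174403/60) × (25) = 872015/12 ≈ 72667.917 → 72668.

frame 72668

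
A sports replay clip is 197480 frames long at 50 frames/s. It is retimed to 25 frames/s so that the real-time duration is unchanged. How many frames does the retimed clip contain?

98740 frames

Frames at target rate = 197480 × (25) / (50) = 98740.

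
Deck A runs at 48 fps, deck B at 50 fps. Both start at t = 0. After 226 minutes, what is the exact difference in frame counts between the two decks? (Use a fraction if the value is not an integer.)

226 min = 13560 s.
A emits 48 × 13560 = 650880 frames; B emits 50 × 13560 = 678000.
Difference = 27120 frames; B is ahead of A.

27120 frames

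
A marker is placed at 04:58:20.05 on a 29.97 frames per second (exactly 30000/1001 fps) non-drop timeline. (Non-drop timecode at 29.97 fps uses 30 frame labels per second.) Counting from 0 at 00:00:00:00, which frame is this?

Total seconds to the label: (4 × 3600 + 58 × 60 + 20) = 17900.
Frame index = 17900 × 30 + 5 = 537005.

537005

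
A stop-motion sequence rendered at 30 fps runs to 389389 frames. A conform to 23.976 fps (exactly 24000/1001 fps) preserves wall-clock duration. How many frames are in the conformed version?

Target frames = source frames × (target rate / source rate) = 389389 × (24000/1001)/(30) = 389389 × 800/1001 = 311200.

311200 frames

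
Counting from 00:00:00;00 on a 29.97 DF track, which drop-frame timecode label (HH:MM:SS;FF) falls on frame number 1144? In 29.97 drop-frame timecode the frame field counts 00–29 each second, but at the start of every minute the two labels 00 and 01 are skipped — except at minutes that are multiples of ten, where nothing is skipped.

Ten DF minutes hold 17982 frames, so frame 1144 lies in block 0 (frames 0–17981) with 1144 frames into that block.
The block's first minute is 1800 frames and the rest 1798 each; 1144 frames reaches minute 0, so 0 × 18 + 0 × 2 = 0 labels have been skipped so far.
Adding those back, label number 1144 + 0 = 1144 at 30 labels/s is 38 s + 4 f = 0 h 0 min 38 s frame 4, i.e. 00:00:38;04.

00:00:38;04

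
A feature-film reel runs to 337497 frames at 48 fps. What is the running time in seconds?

Running time = 337497 / (48) = 7031.1875 s.

7031.1875 seconds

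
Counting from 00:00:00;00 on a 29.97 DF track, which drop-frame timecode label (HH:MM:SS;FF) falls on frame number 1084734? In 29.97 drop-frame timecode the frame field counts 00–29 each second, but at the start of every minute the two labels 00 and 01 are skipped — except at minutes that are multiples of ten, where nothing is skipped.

10:03:14;00

Each 10-minute DF block holds 10 × 60 × 30 − 9 × 2 = 17982 frames. 1084734 ÷ 17982 → 60 full blocks, remainder 5814.
Within the partial block the first minute is 1800 frames and each further minute 1798, so 3 further minute boundaries passed. Total skipped labels = 18 × 60 + 2 × 3 = 1086.
Non-drop label index = 1084734 + 1086 = 1085820; at 30 labels/s that is 10:03:14:00, i.e. DF 10:03:14;00.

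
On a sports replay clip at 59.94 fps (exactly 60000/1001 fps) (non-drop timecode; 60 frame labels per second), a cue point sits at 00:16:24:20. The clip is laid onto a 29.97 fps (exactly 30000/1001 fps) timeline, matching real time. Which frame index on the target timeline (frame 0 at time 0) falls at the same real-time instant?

frame 29530

Source frame index: (0×3600 + 16×60 + 24) × 60 + 20 = 59060.
Real time: 59060 / (60000/1001) = 2955953/3000 s.
Target frame: (2955953/3000) × (30000/1001) = 29530.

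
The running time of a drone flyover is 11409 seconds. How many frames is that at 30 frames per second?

342270 frames

Frames = 11409 × 30 = 342270.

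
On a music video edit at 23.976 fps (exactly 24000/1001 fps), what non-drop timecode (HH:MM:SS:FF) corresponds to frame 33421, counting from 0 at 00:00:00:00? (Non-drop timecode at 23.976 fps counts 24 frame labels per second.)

00:23:12:13

33421 ÷ 24 = 1392 full seconds, remainder 13 frames.
1392 s = 0 h 23 min 12 s.
Timecode: 00:23:12:13.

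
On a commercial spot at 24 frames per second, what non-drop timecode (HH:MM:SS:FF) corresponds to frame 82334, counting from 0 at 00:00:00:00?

82334 ÷ 24 = 3430 full seconds, remainder 14 frames.
3430 s = 0 h 57 min 10 s.
Timecode: 00:57:10:14.

00:57:10:14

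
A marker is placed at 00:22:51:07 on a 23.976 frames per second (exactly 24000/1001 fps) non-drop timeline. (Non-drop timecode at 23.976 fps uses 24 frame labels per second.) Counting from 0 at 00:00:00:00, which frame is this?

frame 32911

Total seconds to the label: (0 × 3600 + 22 × 60 + 51) = 1371.
Frame index = 1371 × 24 + 7 = 32911.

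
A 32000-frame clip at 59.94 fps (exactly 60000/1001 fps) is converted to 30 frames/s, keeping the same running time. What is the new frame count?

Target frames = source frames × (target rate / source rate) = 32000 × (30)/(60000/1001) = 32000 × 1001/2000 = 16016.

16016 frames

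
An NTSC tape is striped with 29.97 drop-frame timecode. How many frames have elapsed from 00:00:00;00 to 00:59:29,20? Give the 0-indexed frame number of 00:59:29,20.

As if non-drop at 30 labels/s: (0 × 3600 + 59 × 60 + 29) × 30 + 20 = 107090.
Minute boundaries passed: 59; those not divisible by 10: 59 − 5 = 54; dropped labels = 2 × 54 = 108.
Actual frame index = 107090 − 108 = 106982.

106982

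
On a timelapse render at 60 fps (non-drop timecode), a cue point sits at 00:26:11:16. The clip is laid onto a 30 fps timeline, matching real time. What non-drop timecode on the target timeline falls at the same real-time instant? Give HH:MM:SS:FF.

00:26:11:08

Source frame index: (0×3600 + 26×60 + 11) × 60 + 16 = 94276.
Real time: 94276 / (60) = 23569/15 s.
Target frame: (23569/15) × (30) = 47138.
At 30 labels/s: frame 47138 → 00:26:11:08.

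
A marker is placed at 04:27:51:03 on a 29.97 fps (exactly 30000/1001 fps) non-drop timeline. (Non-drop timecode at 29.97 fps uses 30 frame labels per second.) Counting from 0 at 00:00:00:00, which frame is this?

Total seconds to the label: (4 × 3600 + 27 × 60 + 51) = 16071.
Frame index = 16071 × 30 + 3 = 482133.

482133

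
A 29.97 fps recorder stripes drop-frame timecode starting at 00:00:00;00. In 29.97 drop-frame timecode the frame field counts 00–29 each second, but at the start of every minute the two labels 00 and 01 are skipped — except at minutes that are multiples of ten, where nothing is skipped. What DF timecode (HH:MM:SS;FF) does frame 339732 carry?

03:08:55;22

Each 10-minute DF block holds 10 × 60 × 30 − 9 × 2 = 17982 frames. 339732 ÷ 17982 → 18 full blocks, remainder 16056.
Within the partial block the first minute is 1800 frames and each further minute 1798, so 8 further minute boundaries passed. Total skipped labels = 18 × 18 + 2 × 8 = 340.
Non-drop label index = 339732 + 340 = 340072; at 30 labels/s that is 03:08:55:22, i.e. DF 03:08:55;22.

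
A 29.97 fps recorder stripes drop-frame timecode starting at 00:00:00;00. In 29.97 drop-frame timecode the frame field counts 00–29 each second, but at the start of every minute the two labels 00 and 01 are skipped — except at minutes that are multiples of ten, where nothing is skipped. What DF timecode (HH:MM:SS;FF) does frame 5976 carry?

Ten DF minutes hold 17982 frames, so frame 5976 lies in block 0 (frames 0–17981) with 5976 frames into that block.
The block's first minute is 1800 frames and the rest 1798 each; 5976 frames reaches minute 3, so 0 × 18 + 3 × 2 = 6 labels have been skipped so far.
Adding those back, label number 5976 + 6 = 5982 at 30 labels/s is 199 s + 12 f = 0 h 3 min 19 s frame 12, i.e. 00:03:19;12.

00:03:19;12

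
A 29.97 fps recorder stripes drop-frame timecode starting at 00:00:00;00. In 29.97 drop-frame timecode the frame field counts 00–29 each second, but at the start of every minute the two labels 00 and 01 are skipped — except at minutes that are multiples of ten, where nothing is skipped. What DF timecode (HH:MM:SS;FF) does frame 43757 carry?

00:24:20;01

Each 10-minute DF block holds 10 × 60 × 30 − 9 × 2 = 17982 frames. 43757 ÷ 17982 → 2 full blocks, remainder 7793.
Within the partial block the first minute is 1800 frames and each further minute 1798, so 4 further minute boundaries passed. Total skipped labels = 18 × 2 + 2 × 4 = 44.
Non-drop label index = 43757 + 44 = 43801; at 30 labels/s that is 00:24:20:01, i.e. DF 00:24:20;01.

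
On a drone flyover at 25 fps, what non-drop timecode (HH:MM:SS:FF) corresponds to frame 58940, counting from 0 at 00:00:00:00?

00:39:17:15

58940 ÷ 25 = 2357 full seconds, remainder 15 frames.
2357 s = 0 h 39 min 17 s.
Timecode: 00:39:17:15.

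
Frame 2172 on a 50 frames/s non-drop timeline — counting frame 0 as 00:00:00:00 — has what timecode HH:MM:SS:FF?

2172 ÷ 50 = 43 full seconds, remainder 22 frames.
43 s = 0 h 0 min 43 s.
Timecode: 00:00:43:22.

00:00:43:22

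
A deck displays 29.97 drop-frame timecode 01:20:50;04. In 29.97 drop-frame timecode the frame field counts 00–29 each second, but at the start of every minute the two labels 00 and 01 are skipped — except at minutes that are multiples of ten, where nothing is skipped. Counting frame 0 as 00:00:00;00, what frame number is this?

145360

As if non-drop at 30 labels/s: (1 × 3600 + 20 × 60 + 50) × 30 + 4 = 145504.
Minute boundaries passed: 80; those not divisible by 10: 80 − 8 = 72; dropped labels = 2 × 72 = 144.
Actual frame index = 145504 − 144 = 145360.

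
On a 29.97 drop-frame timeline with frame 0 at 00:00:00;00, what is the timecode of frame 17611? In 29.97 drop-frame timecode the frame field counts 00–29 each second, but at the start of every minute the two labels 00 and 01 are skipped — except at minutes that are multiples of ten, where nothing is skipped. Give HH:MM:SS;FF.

Ten DF minutes hold 17982 frames, so frame 17611 lies in block 0 (frames 0–17981) with 17611 frames into that block.
The block's first minute is 1800 frames and the rest 1798 each; 17611 frames reaches minute 9, so 0 × 18 + 9 × 2 = 18 labels have been skipped so far.
Adding those back, label number 17611 + 18 = 17629 at 30 labels/s is 587 s + 19 f = 0 h 9 min 47 s frame 19, i.e. 00:09:47;19.

00:09:47;19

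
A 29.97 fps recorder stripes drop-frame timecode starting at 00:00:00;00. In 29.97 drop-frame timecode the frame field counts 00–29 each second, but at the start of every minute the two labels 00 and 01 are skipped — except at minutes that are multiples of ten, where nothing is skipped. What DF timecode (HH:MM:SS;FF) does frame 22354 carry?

00:12:25;26

Each 10-minute DF block holds 10 × 60 × 30 − 9 × 2 = 17982 frames. 22354 ÷ 17982 → 1 full block, remainder 4372.
Within the partial block the first minute is 1800 frames and each further minute 1798, so 2 further minute boundaries passed. Total skipped labels = 18 × 1 + 2 × 2 = 22.
Non-drop label index = 22354 + 22 = 22376; at 30 labels/s that is 00:12:25:26, i.e. DF 00:12:25;26.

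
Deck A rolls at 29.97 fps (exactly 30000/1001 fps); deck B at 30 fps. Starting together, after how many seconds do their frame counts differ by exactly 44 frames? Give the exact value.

The gap grows by |30 − 30000/1001| = 30/1001 frames per second.
Time for a 44-frame gap: 44 ÷ (30/1001) = 22022/15 s.

22022/15 seconds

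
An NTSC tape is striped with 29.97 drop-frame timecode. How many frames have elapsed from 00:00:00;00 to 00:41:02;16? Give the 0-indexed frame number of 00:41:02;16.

73802

As if non-drop at 30 labels/s: (0 × 3600 + 41 × 60 + 2) × 30 + 16 = 73876.
Minute boundaries passed: 41; those not divisible by 10: 41 − 4 = 37; dropped labels = 2 × 37 = 74.
Actual frame index = 73876 − 74 = 73802.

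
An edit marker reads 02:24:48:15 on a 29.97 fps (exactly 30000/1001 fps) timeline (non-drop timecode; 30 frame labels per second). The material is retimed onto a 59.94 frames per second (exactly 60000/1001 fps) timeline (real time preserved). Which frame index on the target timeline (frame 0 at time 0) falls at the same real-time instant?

Source frame index: (2×3600 + 24×60 + 48) × 30 + 15 = 260655.
Real time: 260655 / (30000/1001) = 17394377/2000 s.
Target frame: (17394377/2000) × (60000/1001) = 521310.

frame 521310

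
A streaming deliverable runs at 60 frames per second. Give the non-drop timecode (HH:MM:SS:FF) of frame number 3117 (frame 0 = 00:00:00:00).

00:00:51:57

3117 ÷ 60 = 51 full seconds, remainder 57 frames.
51 s = 0 h 0 min 51 s.
Timecode: 00:00:51:57.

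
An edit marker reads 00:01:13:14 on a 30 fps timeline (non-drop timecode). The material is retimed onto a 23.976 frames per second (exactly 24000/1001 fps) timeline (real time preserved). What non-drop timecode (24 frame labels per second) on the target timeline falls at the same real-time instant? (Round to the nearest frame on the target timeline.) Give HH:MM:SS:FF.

Source frame index: (0×3600 + 1×60 + 13) × 30 + 14 = 2204.
Real time: 2204 / (30) = 1102/15 s.
Target frame: (1102/15) × (24000/1001) = 1763200/1001 ≈ 1761.439 → 1761.
At 24 labels/s: frame 1761 → 00:01:13:09.

00:01:13:09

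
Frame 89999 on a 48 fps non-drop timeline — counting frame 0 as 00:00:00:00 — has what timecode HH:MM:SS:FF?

00:31:14:47

89999 ÷ 48 = 1874 full seconds, remainder 47 frames.
1874 s = 0 h 31 min 14 s.
Timecode: 00:31:14:47.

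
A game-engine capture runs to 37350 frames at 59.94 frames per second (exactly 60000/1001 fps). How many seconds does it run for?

623.1225 seconds

Running time = 37350 / (60000/1001) = 623.1225 s.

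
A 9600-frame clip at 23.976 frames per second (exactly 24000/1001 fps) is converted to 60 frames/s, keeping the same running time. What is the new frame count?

Target frames = source frames × (target rate / source rate) = 9600 × (60)/(24000/1001) = 9600 × 1001/400 = 24024.

24024 frames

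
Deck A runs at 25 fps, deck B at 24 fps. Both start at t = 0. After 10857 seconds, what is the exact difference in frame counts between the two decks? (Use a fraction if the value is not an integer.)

A emits 25 × 10857 = 271425 frames; B emits 24 × 10857 = 260568.
Difference = 10857 frames; B is behind A.

10857 frames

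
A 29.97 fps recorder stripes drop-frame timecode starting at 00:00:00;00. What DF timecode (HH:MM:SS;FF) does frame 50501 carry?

00:28:05;03

Each 10-minute DF block holds 10 × 60 × 30 − 9 × 2 = 17982 frames. 50501 ÷ 17982 → 2 full blocks, remainder 14537.
Within the partial block the first minute is 1800 frames and each further minute 1798, so 8 further minute boundaries passed. Total skipped labels = 18 × 2 + 2 × 8 = 52.
Non-drop label index = 50501 + 52 = 50553; at 30 labels/s that is 00:28:05:03, i.e. DF 00:28:05;03.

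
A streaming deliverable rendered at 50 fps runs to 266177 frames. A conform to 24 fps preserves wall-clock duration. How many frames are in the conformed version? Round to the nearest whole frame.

127765 frames

Frames at target rate = 266177 × (24) / (50) = 3194124/25 ≈ 127764.960.
Nearest whole frame: 127765.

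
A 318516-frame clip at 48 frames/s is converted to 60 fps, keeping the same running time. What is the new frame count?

Target frames = source frames × (target rate / source rate) = 318516 × (60)/(48) = 318516 × 5/4 = 398145.

398145 frames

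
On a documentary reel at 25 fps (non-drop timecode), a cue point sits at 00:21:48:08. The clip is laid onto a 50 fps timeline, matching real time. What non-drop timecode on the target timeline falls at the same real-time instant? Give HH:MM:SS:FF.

Source frame index: (0×3600 + 21×60 + 48) × 25 + 8 = 32708.
Real time: 32708 / (25) = 32708/25 s.
Target frame: (32708/25) × (50) = 65416.
At 50 labels/s: frame 65416 → 00:21:48:16.

00:21:48:16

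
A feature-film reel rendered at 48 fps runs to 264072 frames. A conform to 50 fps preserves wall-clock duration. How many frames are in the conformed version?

275075 frames

Target frames = source frames × (target rate / source rate) = 264072 × (50)/(48) = 264072 × 25/24 = 275075.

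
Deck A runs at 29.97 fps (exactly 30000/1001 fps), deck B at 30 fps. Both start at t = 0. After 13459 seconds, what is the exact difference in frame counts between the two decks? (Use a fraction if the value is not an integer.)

A emits 30000/1001 × 13459 = 403770000/1001 frames; B emits 30 × 13459 = 403770.
Difference = 403770/1001 frames (≈ 403.3666); B is ahead of A.

403770/1001 frames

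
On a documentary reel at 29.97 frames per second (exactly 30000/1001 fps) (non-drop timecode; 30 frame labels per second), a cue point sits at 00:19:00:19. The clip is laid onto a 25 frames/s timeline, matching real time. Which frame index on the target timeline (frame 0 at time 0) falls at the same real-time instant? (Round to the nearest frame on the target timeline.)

Source frame index: (0×3600 + 19×60 + 0) × 30 + 19 = 34219.
Real time: 34219 / (30000/1001) = 34253219/30000 s.
Target frame: (34253219/30000) × (25) = 34253219/1200 ≈ 28544.349 → 28544.

frame 28544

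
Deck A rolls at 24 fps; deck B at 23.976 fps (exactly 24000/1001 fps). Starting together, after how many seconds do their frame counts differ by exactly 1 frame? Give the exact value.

The gap grows by |24000/1001 − 24| = 24/1001 frames per second.
Time for a 1-frame gap: 1 ÷ (24/1001) = 1001/24 s.

1001/24 seconds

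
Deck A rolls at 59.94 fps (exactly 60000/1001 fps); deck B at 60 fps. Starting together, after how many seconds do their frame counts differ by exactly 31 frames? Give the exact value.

31031/60 seconds

The gap grows by |60 − 60000/1001| = 60/1001 frames per second.
Time for a 31-frame gap: 31 ÷ (60/1001) = 31031/60 s.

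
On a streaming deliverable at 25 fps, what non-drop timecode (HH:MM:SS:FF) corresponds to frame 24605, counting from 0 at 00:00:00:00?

00:16:24:05

24605 ÷ 25 = 984 full seconds, remainder 5 frames.
984 s = 0 h 16 min 24 s.
Timecode: 00:16:24:05.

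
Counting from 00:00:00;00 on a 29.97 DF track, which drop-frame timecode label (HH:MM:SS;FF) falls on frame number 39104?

Ten DF minutes hold 17982 frames, so frame 39104 lies in block 2 (frames 35964–53945) with 3140 frames into that block.
The block's first minute is 1800 frames and the rest 1798 each; 3140 frames reaches minute 1, so 2 × 18 + 1 × 2 = 38 labels have been skipped so far.
Adding those back, label number 39104 + 38 = 39142 at 30 labels/s is 1304 s + 22 f = 0 h 21 min 44 s frame 22, i.e. 00:21:44;22.

00:21:44;22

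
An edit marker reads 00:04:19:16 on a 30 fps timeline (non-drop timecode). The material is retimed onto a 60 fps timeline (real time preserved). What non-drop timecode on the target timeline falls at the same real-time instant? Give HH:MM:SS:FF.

Source frame index: (0×3600 + 4×60 + 19) × 30 + 16 = 7786.
Real time: 7786 / (30) = 3893/15 s.
Target frame: (3893/15) × (60) = 15572.
At 60 labels/s: frame 15572 → 00:04:19:32.

00:04:19:32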